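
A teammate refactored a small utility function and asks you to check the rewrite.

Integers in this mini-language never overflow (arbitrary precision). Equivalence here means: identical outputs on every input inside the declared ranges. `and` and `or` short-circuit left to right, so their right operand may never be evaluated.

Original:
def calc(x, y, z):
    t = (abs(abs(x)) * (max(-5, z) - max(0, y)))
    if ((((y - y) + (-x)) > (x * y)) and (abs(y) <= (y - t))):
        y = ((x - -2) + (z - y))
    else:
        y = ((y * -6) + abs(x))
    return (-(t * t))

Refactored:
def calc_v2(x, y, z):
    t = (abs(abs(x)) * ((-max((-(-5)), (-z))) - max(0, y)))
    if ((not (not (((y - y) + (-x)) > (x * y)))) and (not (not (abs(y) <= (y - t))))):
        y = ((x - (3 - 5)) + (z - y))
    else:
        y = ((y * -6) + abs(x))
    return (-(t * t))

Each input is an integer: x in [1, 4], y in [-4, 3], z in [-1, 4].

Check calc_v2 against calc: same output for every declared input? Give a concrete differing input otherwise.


These are not equivalent — on x=1, y=-4, z=-1 the outputs split (-1 vs -25).
calc: t becomes -1; next ((((y - y) + (-x)) > (x * y)) and (abs(y) <= (y - t))) evaluates to false; next y becomes 25; next final value -1
calc_v2: t becomes -5; next ((not (not (((y - y) + (-x)) > (x * y)))) and (not (not (abs(y) <= (y - t))))) evaluates to false; next y becomes 25; next final value -25
verdict: not equivalent; witness: x=1, y=-4, z=-1


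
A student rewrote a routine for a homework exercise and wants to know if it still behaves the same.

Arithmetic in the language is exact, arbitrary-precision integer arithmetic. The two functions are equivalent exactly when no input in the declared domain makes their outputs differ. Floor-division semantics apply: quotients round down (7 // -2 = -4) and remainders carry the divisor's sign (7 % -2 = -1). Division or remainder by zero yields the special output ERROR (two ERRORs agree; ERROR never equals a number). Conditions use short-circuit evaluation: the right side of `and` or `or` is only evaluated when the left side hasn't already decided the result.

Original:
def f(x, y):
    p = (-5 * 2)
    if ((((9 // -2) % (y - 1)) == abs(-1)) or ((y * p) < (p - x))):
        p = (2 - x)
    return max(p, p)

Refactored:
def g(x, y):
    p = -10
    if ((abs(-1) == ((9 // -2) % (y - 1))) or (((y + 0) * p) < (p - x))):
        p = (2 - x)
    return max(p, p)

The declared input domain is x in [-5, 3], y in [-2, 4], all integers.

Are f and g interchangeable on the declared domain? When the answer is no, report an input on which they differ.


This is a faithful refactor — arithmetic usage differs; and constant usage differs, but the computed results match everywhere.
One worked example (x=1, y=3) — f: p = -10; ((((9 // -2) % (y - 1)) == abs(-1)) or ((y * p) < (p - x))) -> true; p = 1; return 1; g: p = -10; ((abs(-1) == ((9 // -2) % (y - 1))) or (((y + 0) * p) < (p - x))) -> true; p = 1; return 1; agreement on 1.
Across all 63 domain points the two functions coincide.
verdict: equivalent


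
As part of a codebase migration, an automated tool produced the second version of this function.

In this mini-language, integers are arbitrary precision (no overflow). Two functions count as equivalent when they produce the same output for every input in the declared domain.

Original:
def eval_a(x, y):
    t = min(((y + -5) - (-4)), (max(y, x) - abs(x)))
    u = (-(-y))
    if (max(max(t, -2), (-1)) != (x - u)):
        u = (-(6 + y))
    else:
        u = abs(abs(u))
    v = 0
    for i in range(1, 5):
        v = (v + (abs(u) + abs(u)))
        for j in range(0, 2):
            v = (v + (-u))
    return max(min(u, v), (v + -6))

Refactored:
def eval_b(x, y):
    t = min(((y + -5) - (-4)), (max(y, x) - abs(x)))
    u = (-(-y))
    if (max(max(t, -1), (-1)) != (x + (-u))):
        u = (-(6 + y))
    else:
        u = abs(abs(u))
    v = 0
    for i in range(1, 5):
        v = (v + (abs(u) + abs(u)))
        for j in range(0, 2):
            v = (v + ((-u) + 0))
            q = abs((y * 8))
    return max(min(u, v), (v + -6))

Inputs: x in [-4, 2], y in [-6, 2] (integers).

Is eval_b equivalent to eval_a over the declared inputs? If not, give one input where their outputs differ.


Equivalent. The edit looks behavioral (`-2` became `-1`), but over these ranges it never changes the outcome.
Across all 63 domain points the two functions coincide.
As a probe, take x=-2, y=2: eval_a runs t := 0 | u := 2 | (max(max(t, -2), (-1)) != (x - u)): true | u := -8 | v := 0 | iter i=1: | v := 16 | iter j=0: | v := 24 | iter j=1: | v := 32 | iter i=2: | v := 48 | iter j=0: | v := 56 | iter j=1: | v := 64 | iter i=3: | v := 80 | iter j=0: | v := 88 | iter j=1: | v := 96 | iter i=4: | v := 112 | iter j=0: | v := 120 | iter j=1: | v := 128 | result 122; eval_b runs t := 0 | u := 2 | (max(max(t, -1), (-1)) != (x + (-u))): true | u := -8 | v := 0 | iter i=1: | v := 16 | iter j=0: | v := 24 | q := 16 | iter j=1: | v := 32 | q := 16 | iter i=2: | v := 48 | iter j=0: | v := 56 | q := 16 | iter j=1: | v := 64 | q := 16 | iter i=3: | v := 80 | iter j=0: | v := 88 | q := 16 | iter j=1: | v := 96 | q := 16 | iter i=4: | v := 112 | iter j=0: | v := 120 | q := 16 | iter j=1: | v := 128 | q := 16 | result 122; both end at 122.
verdict: equivalent


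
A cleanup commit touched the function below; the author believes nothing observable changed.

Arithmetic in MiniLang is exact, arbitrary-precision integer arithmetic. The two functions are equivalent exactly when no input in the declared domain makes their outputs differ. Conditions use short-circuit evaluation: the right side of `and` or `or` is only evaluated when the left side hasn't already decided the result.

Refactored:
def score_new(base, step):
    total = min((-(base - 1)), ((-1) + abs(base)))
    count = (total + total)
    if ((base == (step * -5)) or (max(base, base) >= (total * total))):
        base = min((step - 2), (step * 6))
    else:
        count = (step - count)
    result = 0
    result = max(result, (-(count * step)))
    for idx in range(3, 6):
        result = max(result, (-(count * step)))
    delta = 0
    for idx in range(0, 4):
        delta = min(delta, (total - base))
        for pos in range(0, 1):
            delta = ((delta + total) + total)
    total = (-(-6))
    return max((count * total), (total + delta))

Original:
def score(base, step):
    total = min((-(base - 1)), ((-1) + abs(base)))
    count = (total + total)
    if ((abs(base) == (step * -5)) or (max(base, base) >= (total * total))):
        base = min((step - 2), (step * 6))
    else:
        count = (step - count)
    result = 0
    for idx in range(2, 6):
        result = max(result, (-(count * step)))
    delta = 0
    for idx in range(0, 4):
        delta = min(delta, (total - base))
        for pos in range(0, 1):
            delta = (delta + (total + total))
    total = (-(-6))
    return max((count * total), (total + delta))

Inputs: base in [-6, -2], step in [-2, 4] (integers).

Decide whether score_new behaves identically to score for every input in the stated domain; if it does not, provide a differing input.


These are not equivalent — on base=-5, step=-1 the outputs split (48 vs 23).
score: total = 4; count = 8; ((abs(base) == (step * -5)) or (max(base, base) >= (total * total))) -> true; base = -6; result = 0; [idx=2]; result = 8; [idx=3]; result = 8; [idx=4]; result = 8; [idx=5]; result = 8; delta = 0; [idx=0]; delta = 0; [pos=0]; delta = 8; [idx=1]; delta = 8; [pos=0]; delta = 16; [idx=2]; delta = 10; [pos=0]; delta = 18; [idx=3]; delta = 10; [pos=0]; delta = 18; total = 6; return 48
score_new: total = 4; count = 8; ((base == (step * -5)) or (max(base, base) >= (total * total))) -> false; count = -9; result = 0; result = 0; [idx=3]; result = 0; [idx=4]; result = 0; [idx=5]; result = 0; delta = 0; [idx=0]; delta = 0; [pos=0]; delta = 8; [idx=1]; delta = 8; [pos=0]; delta = 16; [idx=2]; delta = 9; [pos=0]; delta = 17; [idx=3]; delta = 9; [pos=0]; delta = 17; total = 6; return 23
verdict: not equivalent; witness: base=-5, step=-1


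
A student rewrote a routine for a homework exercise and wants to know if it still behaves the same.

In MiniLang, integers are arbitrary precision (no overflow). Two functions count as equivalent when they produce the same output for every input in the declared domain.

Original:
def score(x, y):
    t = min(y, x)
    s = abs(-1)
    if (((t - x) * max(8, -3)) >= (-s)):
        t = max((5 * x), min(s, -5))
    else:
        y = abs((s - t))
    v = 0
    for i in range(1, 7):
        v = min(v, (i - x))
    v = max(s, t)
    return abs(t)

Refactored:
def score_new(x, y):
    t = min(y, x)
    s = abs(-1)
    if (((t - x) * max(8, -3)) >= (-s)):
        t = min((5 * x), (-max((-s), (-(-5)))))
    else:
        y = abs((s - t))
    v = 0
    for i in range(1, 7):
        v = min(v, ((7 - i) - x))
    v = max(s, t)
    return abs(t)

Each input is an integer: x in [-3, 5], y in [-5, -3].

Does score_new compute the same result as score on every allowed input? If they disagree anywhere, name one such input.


Input x=-3, y=-3: 5 from score versus 15 from score_new.
verdict: not equivalent; witness: x=-3, y=-3


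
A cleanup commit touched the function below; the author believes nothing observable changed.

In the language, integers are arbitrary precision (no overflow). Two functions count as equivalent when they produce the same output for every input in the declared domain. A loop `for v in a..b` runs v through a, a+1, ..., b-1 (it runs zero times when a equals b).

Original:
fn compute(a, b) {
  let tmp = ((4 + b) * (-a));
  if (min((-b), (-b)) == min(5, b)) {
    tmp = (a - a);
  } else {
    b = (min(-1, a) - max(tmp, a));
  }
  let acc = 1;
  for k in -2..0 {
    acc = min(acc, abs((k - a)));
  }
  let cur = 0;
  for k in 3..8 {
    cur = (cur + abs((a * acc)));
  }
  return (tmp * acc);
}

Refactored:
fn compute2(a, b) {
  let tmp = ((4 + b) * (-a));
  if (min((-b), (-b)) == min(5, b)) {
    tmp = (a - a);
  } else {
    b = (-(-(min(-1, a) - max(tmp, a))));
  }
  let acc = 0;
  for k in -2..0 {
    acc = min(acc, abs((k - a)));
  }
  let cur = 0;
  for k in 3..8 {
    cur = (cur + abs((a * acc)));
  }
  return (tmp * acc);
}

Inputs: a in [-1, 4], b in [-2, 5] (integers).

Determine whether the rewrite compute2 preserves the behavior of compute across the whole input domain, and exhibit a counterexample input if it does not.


Consider the input a=1, b=-2.
compute: tmp becomes -2; next (min((-b), (-b)) == min(5, b)) evaluates to false; next b becomes -2; next acc becomes 1; next at k=-2:; next acc becomes 1; next at k=-1:; next acc becomes 1; next cur becomes 0; next at k=3:; next cur becomes 1; next at k=4:; next cur becomes 2; next at k=5:; next cur becomes 3; next at k=6:; next cur becomes 4; next at k=7:; next cur becomes 5; next final value -2
compute2: tmp becomes -2; next (min((-b), (-b)) == min(5, b)) evaluates to false; next b becomes -2; next acc becomes 0; next at k=-2:; next acc becomes 0; next at k=-1:; next acc becomes 0; next cur becomes 0; next at k=3:; next cur becomes 0; next at k=4:; next cur becomes 0; next at k=5:; next cur becomes 0; next at k=6:; next cur becomes 0; next at k=7:; next cur becomes 0; next final value 0
-2 and 0 differ, so these are not the same function on this domain.
verdict: not equivalent; witness: a=1, b=-2


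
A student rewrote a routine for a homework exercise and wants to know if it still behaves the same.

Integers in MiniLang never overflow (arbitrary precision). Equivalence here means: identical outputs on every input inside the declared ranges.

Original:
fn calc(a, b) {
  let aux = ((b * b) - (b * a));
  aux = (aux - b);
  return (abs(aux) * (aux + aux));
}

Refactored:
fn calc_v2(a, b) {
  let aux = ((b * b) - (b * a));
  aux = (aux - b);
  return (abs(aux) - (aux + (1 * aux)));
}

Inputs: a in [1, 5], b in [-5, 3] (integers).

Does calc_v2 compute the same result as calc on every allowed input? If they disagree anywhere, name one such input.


a=1, b=-5 yields 2450 from calc but -35 from calc_v2.
verdict: not equivalent; witness: a=1, b=-5


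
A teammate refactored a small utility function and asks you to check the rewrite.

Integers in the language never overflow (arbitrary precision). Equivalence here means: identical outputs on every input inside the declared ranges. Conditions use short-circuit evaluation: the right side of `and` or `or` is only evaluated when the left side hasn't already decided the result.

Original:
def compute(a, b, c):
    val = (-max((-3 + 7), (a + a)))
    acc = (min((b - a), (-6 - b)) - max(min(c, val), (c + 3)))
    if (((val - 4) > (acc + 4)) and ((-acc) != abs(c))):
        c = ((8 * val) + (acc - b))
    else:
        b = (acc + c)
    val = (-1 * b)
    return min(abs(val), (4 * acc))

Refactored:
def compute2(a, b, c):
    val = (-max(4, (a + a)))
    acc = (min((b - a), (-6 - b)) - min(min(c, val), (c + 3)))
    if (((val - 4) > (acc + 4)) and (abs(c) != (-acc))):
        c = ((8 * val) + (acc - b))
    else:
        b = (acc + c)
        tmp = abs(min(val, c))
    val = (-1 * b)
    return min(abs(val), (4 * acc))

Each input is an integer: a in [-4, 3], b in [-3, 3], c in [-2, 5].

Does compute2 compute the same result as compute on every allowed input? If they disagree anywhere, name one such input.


On input a=-4, b=-3, c=-2, compute returns -16 while compute2 returns 1.
verdict: not equivalent; witness: a=-4, b=-3, c=-2


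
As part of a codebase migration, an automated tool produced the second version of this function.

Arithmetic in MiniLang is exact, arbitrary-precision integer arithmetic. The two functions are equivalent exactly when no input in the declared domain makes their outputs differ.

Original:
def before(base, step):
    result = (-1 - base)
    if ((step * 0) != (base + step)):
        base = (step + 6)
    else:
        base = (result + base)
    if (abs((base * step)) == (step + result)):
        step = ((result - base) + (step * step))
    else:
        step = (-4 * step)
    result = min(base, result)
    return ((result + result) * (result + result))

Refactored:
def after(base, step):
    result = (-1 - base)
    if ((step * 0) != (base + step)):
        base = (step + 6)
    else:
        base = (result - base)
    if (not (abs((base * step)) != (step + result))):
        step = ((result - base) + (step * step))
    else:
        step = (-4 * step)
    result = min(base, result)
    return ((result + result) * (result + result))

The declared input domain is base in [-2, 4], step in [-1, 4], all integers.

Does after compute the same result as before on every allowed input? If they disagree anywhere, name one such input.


There is a counterexample at base=-1, step=1: 4 on one side, 0 on the other.
before: result=0, then ((step * 0) != (base + step)) is false, then base=-1, then (abs((base * step)) == (step + result)) is true, then step=2, then result=-1, then returns 4
after: result=0, then ((step * 0) != (base + step)) is false, then base=1, then (not (abs((base * step)) != (step + result))) is true, then step=0, then result=0, then returns 0
verdict: not equivalent; witness: base=-1, step=1


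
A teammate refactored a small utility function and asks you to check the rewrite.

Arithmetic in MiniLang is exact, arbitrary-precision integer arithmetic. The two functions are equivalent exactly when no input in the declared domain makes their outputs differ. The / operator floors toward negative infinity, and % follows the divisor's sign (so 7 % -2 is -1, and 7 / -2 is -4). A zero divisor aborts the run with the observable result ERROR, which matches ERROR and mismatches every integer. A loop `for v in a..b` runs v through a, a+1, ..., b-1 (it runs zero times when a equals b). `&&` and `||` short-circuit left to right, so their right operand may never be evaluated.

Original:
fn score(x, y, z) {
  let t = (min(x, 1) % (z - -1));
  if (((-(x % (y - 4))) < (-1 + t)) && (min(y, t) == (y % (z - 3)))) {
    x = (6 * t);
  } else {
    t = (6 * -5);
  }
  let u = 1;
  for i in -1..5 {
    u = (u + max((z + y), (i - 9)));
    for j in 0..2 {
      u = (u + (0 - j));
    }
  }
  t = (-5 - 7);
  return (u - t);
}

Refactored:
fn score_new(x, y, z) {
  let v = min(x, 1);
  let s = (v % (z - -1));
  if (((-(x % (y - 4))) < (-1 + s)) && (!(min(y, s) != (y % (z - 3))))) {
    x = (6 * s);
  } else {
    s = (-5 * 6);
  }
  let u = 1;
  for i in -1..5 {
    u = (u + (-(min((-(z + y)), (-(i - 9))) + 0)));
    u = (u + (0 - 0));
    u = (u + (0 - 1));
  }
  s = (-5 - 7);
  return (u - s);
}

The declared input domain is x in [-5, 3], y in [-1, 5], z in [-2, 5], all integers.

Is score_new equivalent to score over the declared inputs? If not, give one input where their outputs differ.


Comparing the listings, the differences include: min/max/abs usage differs; comparison usage differs; local variable names differ; constant usage differs; boolean connective usage differs; arithmetic usage differs; loop structure differs; statement counts differ.
One worked example (x=-5, y=4, z=-1) — score: hits division by zero so the output is ERROR; score_new: v becomes -5; next hits division by zero so the output is ERROR; agreement on ERROR.
Every one of the 504 inputs gives matching results.
verdict: equivalent


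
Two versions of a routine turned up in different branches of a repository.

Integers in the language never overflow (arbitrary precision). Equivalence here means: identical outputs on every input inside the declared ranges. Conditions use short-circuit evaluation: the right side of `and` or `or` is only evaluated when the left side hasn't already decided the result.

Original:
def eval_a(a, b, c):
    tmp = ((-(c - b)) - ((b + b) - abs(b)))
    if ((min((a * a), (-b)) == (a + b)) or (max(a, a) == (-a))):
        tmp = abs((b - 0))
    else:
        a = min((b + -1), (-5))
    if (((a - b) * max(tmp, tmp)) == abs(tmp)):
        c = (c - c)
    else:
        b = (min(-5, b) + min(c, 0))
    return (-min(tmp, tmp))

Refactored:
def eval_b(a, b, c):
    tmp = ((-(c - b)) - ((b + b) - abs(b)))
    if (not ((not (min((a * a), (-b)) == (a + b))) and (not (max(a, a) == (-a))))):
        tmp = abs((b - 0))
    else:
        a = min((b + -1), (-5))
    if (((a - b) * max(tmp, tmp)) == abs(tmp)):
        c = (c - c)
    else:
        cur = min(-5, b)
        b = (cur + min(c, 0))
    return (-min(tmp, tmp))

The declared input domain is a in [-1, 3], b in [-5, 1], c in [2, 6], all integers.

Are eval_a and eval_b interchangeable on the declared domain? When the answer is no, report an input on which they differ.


Although local variable names differ, and statement counts differ, and boolean connective usage differs, 175/175 inputs agree.
verdict: equivalent


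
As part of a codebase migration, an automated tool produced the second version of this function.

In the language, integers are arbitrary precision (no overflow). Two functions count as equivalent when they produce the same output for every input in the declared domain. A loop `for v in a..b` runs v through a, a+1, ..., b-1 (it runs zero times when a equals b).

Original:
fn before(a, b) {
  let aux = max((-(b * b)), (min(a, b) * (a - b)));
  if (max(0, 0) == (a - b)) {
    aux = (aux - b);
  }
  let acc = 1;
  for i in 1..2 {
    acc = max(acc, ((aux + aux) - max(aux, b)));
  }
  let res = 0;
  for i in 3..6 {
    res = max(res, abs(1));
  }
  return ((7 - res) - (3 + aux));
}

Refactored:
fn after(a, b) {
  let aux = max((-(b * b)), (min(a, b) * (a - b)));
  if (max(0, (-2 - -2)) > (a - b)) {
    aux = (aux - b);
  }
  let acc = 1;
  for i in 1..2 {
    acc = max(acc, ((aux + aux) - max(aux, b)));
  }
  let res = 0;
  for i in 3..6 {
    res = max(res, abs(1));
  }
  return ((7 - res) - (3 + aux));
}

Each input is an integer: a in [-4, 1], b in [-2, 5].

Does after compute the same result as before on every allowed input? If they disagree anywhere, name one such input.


Take a=-4, b=-2.
before: aux := 8 | (max(0, 0) == (a - b)): false | acc := 1 | iter i=1: | acc := 8 | res := 0 | iter i=3: | res := 1 | iter i=4: | res := 1 | iter i=5: | res := 1 | result -5
after: aux := 8 | (max(0, (-2 - -2)) > (a - b)): true | aux := 10 | acc := 1 | iter i=1: | acc := 10 | res := 0 | iter i=3: | res := 1 | iter i=4: | res := 1 | iter i=5: | res := 1 | result -7
-5 against -7: the behavior changed.
verdict: not equivalent; witness: a=-4, b=-2


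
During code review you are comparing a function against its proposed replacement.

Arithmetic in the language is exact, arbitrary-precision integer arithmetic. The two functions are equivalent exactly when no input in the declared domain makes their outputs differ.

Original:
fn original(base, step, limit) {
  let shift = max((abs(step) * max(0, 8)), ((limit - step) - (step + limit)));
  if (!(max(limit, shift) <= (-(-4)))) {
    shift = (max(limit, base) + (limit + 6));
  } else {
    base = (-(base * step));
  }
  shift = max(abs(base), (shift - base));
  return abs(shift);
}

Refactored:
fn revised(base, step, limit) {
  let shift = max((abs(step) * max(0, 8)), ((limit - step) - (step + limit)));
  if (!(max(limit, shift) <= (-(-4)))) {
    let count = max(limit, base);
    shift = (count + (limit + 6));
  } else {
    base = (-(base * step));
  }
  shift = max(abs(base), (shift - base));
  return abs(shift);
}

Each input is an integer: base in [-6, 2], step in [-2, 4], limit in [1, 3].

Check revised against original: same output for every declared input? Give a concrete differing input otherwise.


Equivalent — the differences include local variable names differ; also statement counts differ, yet no declared input distinguishes the two.
As a probe, take base=0, step=2, limit=1: original runs shift = 16; (!(max(limit, shift) <= (-(-4)))) -> true; shift = 8; shift = 8; return 8; revised runs shift = 16; (!(max(limit, shift) <= (-(-4)))) -> true; count = 1; shift = 8; shift = 8; return 8; both end at 8.
Sweeping the whole domain (189 inputs) finds no disagreement.
verdict: equivalent


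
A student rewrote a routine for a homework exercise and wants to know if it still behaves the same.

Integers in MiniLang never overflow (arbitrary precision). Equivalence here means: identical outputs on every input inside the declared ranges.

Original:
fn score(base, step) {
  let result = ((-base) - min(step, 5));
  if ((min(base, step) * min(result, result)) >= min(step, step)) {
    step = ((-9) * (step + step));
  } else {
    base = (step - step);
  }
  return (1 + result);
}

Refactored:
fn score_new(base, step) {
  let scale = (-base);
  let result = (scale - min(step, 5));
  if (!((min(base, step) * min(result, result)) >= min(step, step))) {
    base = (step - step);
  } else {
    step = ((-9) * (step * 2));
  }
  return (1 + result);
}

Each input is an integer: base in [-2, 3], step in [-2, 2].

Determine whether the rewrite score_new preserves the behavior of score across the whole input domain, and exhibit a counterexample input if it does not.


This is a faithful refactor — arithmetic usage differs, plus statement counts differ, plus local variable names differ, plus constant usage differs, plus boolean connective usage differs, but the computed results match everywhere.
Tracing base=-1, step=2: score: result := -1 | ((min(base, step) * min(result, result)) >= min(step, step)): false | base := 0 | result 0 | score_new: scale := 1 | result := -1 | (!((min(base, step) * min(result, result)) >= min(step, step))): true | base := 0 | result 0 — matching result 0.
Checked all 30 inputs in the declared domain: the outputs agree on every one.
verdict: equivalent


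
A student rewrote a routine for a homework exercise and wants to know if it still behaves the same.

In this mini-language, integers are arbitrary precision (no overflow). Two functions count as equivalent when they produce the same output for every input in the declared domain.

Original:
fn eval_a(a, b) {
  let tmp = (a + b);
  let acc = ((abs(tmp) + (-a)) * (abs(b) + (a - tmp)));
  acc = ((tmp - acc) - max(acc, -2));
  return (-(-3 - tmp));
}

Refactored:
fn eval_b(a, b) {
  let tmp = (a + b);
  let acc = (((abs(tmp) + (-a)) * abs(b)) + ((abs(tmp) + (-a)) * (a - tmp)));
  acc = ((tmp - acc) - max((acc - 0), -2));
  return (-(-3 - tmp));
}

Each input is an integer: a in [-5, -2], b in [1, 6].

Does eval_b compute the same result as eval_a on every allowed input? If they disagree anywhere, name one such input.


Side by side, the visible changes include: arithmetic usage differs, min/max/abs usage differs, constant usage differs.
One worked example (a=-3, b=6) — eval_a: tmp=3, then acc=0, then acc=3, then returns 6; eval_b: tmp=3, then acc=0, then acc=3, then returns 6; agreement on 6.
Sweeping the whole domain (24 inputs) finds no disagreement.
verdict: equivalent


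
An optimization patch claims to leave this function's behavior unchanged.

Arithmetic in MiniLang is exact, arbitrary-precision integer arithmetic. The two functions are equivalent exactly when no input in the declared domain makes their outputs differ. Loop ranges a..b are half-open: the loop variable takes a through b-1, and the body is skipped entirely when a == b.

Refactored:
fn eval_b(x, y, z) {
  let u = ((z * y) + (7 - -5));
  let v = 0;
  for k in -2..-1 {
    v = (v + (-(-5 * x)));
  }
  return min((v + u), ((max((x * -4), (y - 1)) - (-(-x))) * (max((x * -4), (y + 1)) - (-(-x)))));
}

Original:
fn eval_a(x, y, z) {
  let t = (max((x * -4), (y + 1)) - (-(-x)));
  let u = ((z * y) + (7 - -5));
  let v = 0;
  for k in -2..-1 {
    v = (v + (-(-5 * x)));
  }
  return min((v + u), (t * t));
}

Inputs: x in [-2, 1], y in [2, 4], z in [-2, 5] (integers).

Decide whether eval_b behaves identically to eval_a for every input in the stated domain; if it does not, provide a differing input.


Run the pair on x=0, y=2, z=-2.
eval_a: t := 3 | u := 8 | v := 0 | iter k=-2: | v := 0 | result 8
eval_b: u := 8 | v := 0 | iter k=-2: | v := 0 | result 3
8 and 3 differ, so these are not the same function on this domain.
verdict: not equivalent; witness: x=0, y=2, z=-2


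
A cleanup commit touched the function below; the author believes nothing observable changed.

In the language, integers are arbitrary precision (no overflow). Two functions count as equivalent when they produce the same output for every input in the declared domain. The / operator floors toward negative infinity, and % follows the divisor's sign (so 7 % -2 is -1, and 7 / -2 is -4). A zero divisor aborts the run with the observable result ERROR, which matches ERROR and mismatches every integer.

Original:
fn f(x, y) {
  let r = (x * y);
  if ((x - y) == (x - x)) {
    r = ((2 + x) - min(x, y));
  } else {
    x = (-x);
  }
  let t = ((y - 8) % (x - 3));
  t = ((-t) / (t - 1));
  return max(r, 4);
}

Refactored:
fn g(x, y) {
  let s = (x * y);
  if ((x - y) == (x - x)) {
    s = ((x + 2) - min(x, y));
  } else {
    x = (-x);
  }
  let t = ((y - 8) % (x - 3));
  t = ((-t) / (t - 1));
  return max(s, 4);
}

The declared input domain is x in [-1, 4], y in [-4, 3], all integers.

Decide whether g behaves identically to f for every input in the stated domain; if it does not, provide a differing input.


Equivalent — the differences include local variable names differ, yet no declared input distinguishes the two.
Spot check at x=4, y=2 — f: r becomes 8; next ((x - y) == (x - x)) evaluates to false; next x becomes -4; next t becomes -6; next t becomes -1; next final value 8. g: s becomes 8; next ((x - y) == (x - x)) evaluates to false; next x becomes -4; next t becomes -6; next t becomes -1; next final value 8. Both give 8.
An exhaustive pass over the 48 declared inputs shows identical outputs.
verdict: equivalent


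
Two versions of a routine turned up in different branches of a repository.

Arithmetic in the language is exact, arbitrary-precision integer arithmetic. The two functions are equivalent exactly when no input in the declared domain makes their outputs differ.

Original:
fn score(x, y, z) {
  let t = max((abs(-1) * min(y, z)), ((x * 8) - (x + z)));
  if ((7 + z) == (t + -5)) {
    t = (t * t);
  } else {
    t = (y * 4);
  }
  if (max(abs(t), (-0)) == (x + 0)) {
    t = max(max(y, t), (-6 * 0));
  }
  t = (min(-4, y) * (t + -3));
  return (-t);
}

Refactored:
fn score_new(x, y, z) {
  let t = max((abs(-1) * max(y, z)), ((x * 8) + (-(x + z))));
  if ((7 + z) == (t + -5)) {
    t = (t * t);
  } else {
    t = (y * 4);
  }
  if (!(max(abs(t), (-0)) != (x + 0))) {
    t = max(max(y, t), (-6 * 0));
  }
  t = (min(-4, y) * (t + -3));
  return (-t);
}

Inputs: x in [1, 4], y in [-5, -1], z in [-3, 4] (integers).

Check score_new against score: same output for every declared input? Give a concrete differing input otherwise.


The suspicious edit (`min(y, z)` became `max(y, z)`) never changes the result for any input inside the declared domain; all 160 inputs agree.
verdict: equivalent


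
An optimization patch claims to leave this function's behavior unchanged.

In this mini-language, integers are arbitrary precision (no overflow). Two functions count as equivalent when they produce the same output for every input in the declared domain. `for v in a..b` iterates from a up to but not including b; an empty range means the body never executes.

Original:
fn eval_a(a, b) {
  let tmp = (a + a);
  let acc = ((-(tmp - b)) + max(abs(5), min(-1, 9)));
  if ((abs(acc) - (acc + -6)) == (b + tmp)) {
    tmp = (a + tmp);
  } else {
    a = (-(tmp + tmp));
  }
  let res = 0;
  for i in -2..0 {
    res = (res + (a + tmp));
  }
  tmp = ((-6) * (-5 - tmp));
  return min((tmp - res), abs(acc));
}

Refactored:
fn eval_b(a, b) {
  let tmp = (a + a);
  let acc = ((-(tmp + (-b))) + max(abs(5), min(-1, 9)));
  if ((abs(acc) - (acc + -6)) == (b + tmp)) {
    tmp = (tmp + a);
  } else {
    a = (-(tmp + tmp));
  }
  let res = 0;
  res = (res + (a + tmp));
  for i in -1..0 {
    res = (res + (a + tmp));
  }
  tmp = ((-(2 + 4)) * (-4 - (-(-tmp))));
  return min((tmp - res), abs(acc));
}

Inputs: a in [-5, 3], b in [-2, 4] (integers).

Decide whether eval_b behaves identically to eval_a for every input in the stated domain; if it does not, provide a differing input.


These are not equivalent — on a=-5, b=-2 the outputs split (-50 vs -56).
eval_a: tmp becomes -10; next acc becomes 13; next ((abs(acc) - (acc + -6)) == (b + tmp)) evaluates to false; next a becomes 20; next res becomes 0; next at i=-2:; next res becomes 10; next at i=-1:; next res becomes 20; next tmp becomes -30; next final value -50
eval_b: tmp becomes -10; next acc becomes 13; next ((abs(acc) - (acc + -6)) == (b + tmp)) evaluates to false; next a becomes 20; next res becomes 0; next res becomes 10; next at i=-1:; next res becomes 20; next tmp becomes -36; next final value -56
verdict: not equivalent; witness: a=-5, b=-2


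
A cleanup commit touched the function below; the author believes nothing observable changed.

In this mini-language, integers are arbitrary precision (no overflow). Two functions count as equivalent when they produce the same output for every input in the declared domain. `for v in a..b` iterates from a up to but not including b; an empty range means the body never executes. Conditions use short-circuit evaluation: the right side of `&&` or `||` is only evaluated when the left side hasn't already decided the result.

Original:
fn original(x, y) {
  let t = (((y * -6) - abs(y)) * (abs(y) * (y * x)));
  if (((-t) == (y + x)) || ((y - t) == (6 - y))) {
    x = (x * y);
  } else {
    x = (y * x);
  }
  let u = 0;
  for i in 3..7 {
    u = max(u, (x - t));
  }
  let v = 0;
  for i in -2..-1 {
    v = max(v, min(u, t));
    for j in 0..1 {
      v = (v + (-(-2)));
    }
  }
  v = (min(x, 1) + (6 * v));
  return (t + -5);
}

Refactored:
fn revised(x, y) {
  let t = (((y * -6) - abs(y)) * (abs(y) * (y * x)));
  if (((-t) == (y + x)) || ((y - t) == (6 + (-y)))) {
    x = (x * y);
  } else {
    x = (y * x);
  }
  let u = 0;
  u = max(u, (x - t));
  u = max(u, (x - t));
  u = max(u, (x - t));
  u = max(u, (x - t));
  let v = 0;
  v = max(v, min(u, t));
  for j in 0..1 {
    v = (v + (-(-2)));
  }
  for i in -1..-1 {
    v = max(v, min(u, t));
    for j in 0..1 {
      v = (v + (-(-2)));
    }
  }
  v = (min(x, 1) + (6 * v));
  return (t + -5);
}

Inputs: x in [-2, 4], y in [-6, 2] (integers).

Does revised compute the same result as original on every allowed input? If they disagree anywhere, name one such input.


Behavior is preserved: although statement counts differ, and arithmetic usage differs, and loop structure differs, and min/max/abs usage differs, and constant usage differs, the outputs never diverge.
One worked example (x=4, y=-6) — original: t=-4320, then (((-t) == (y + x)) || ((y - t) == (6 - y))) is false, then x=-24, then u=0, then (i=3), then u=4296, then (i=4), then u=4296, then (i=5), then u=4296, then (i=6), then u=4296, then v=0, then (i=-2), then v=0, then (j=0), then v=2, then v=-12, then returns -4325; revised: t=-4320, then (((-t) == (y + x)) || ((y - t) == (6 + (-y)))) is false, then x=-24, then u=0, then u=4296, then u=4296, then u=4296, then u=4296, then v=0, then v=0, then (j=0), then v=2, then the loop over i runs zero times, then v=-12, then returns -4325; agreement on -4325.
An exhaustive pass over the 63 declared inputs shows identical outputs.
verdict: equivalent


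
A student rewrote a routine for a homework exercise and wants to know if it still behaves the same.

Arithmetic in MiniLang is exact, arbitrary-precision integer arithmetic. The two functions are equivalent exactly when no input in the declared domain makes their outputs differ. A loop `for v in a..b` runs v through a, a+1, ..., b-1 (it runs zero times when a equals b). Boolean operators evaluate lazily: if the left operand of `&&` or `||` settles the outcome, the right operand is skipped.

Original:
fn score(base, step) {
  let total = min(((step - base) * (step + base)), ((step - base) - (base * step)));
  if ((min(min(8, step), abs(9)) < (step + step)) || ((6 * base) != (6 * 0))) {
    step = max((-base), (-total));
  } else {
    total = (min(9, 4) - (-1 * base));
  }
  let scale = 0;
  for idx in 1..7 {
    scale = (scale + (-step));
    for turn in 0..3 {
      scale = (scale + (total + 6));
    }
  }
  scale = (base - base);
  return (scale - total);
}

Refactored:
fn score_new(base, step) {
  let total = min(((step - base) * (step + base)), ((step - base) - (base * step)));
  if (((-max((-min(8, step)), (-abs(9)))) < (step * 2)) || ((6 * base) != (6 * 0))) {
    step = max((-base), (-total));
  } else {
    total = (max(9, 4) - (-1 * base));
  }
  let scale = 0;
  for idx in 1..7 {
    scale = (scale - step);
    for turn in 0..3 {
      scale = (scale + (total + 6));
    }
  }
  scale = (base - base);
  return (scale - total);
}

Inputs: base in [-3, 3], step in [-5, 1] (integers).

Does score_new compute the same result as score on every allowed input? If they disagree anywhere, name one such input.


Try base=0, step=-5.
score: total = -5; ((min(min(8, step), abs(9)) < (step + step)) || ((6 * base) != (6 * 0))) -> false; total = 4; scale = 0; [idx=1]; scale = 5; [turn=0]; scale = 15; [turn=1]; scale = 25; [turn=2]; scale = 35; [idx=2]; scale = 40; [turn=0]; scale = 50; [turn=1]; scale = 60; [turn=2]; scale = 70; [idx=3]; scale = 75; [turn=0]; scale = 85; [turn=1]; scale = 95; [turn=2]; scale = 105; [idx=4]; scale = 110; [turn=0]; scale = 120; [turn=1]; scale = 130; [turn=2]; scale = 140; [idx=5]; scale = 145; [turn=0]; scale = 155; [turn=1]; scale = 165; [turn=2]; scale = 175; [idx=6]; scale = 180; [turn=0]; scale = 190; [turn=1]; scale = 200; [turn=2]; scale = 210; scale = 0; return -4
score_new: total = -5; (((-max((-min(8, step)), (-abs(9)))) < (step * 2)) || ((6 * base) != (6 * 0))) -> false; total = 9; scale = 0; [idx=1]; scale = 5; [turn=0]; scale = 20; [turn=1]; scale = 35; [turn=2]; scale = 50; [idx=2]; scale = 55; [turn=0]; scale = 70; [turn=1]; scale = 85; [turn=2]; scale = 100; [idx=3]; scale = 105; [turn=0]; scale = 120; [turn=1]; scale = 135; [turn=2]; scale = 150; [idx=4]; scale = 155; [turn=0]; scale = 170; [turn=1]; scale = 185; [turn=2]; scale = 200; [idx=5]; scale = 205; [turn=0]; scale = 220; [turn=1]; scale = 235; [turn=2]; scale = 250; [idx=6]; scale = 255; [turn=0]; scale = 270; [turn=1]; scale = 285; [turn=2]; scale = 300; scale = 0; return -9
-4 against -9: the behavior changed.
verdict: not equivalent; witness: base=0, step=-5


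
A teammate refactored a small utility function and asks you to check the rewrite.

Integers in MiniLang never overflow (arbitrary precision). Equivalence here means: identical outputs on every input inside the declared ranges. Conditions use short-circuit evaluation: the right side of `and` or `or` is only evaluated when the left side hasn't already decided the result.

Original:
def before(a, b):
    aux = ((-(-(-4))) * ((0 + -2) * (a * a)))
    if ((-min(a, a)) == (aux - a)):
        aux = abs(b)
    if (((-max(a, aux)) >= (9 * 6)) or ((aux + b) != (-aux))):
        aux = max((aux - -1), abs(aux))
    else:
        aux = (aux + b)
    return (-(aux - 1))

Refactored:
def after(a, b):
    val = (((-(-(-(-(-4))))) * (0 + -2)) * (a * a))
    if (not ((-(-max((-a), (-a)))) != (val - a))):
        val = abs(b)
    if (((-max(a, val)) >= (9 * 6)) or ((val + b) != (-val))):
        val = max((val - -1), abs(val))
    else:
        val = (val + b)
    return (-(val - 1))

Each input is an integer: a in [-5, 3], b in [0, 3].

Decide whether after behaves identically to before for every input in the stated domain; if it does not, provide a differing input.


Behavior is preserved: although comparison usage differs; and boolean connective usage differs; and min/max/abs usage differs; and local variable names differ, the outputs never diverge.
As a probe, take a=-1, b=0: before runs aux := 8 | ((-min(a, a)) == (aux - a)): false | (((-max(a, aux)) >= (9 * 6)) or ((aux + b) != (-aux))): true | aux := 9 | result -8; after runs val := 8 | (not ((-(-max((-a), (-a)))) != (val - a))): false | (((-max(a, val)) >= (9 * 6)) or ((val + b) != (-val))): true | val := 9 | result -8; both end at -8.
Checked all 36 inputs in the declared domain: the outputs agree on every one.
verdict: equivalent


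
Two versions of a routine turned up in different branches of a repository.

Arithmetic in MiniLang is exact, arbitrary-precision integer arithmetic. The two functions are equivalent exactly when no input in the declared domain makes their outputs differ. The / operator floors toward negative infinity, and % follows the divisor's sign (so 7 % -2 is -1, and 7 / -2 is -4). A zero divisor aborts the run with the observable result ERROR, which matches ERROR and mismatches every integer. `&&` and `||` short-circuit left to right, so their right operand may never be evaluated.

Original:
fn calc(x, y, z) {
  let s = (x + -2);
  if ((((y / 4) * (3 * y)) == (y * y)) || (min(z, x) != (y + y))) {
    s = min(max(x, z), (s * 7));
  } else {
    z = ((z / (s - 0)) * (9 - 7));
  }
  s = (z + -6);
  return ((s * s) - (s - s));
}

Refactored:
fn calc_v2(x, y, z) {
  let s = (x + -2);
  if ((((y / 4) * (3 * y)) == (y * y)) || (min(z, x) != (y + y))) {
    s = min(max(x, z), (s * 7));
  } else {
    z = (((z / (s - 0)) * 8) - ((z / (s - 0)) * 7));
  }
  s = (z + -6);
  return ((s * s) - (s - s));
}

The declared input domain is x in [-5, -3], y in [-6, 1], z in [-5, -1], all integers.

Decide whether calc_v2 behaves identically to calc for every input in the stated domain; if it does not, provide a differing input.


Equivalent. The suspicious edit (`9` became `8`) never changes the result for any input inside the declared domain.
Across all 120 domain points the two functions coincide.
As a probe, take x=-5, y=-2, z=-2: calc runs s becomes -7; next ((((y / 4) * (3 * y)) == (y * y)) || (min(z, x) != (y + y))) evaluates to true; next s becomes -49; next s becomes -8; next final value 64; calc_v2 runs s becomes -7; next ((((y / 4) * (3 * y)) == (y * y)) || (min(z, x) != (y + y))) evaluates to true; next s becomes -49; next s becomes -8; next final value 64; both end at 64.
verdict: equivalent


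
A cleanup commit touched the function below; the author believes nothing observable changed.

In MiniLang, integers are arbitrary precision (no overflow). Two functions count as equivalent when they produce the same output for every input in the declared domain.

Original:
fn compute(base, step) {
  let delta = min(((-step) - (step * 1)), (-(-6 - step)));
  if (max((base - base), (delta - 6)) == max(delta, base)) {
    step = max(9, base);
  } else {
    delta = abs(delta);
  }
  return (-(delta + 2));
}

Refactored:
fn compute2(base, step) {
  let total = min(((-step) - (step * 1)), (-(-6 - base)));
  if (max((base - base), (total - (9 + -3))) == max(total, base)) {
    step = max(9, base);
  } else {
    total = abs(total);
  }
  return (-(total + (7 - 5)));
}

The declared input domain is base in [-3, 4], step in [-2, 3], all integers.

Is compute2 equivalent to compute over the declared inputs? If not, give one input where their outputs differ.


Run the pair on base=-3, step=-2.
compute: delta := 4 | (max((base - base), (delta - 6)) == max(delta, base)): false | delta := 4 | result -6
compute2: total := 3 | (max((base - base), (total - (9 + -3))) == max(total, base)): false | total := 3 | result -5
-6 against -5: the behavior changed.
verdict: not equivalent; witness: base=-3, step=-2
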